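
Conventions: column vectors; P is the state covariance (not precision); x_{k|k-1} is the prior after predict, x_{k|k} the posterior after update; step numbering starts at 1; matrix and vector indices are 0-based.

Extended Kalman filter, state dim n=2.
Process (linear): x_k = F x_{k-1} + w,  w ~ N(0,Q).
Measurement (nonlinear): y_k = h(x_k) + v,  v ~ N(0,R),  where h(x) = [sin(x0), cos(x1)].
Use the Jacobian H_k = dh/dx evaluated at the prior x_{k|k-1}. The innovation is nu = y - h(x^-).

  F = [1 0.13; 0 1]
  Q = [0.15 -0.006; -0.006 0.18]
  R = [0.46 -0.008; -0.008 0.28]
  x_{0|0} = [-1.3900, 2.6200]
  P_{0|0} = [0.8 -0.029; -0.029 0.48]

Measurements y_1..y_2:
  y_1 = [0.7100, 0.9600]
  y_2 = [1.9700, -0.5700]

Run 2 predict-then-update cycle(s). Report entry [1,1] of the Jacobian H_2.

H_jac[1,1] = -0.9559

step 1: x^-=[-1.0494, 2.6200]  P^-=[0.9506 0.0274; 0.0274 0.6600]  H_jac=[0.4981 0.0000; 0.0000 -0.4983]  S=[0.6958 -0.0148; -0.0148 0.4439]  K=[0.6803 -0.0081; 0.0039 -0.7408]  nu=[1.5771, 1.8270]  x^+=[0.0087, 1.2727]  P^+=[0.6284 0.0155; 0.0155 0.4163]
step 2: x^-=[0.1742, 1.2727]  P^-=[0.7894 0.0636; 0.0636 0.5963]  H_jac=[0.9849 0.0000; 0.0000 -0.9559]  S=[1.2257 -0.0679; -0.0679 0.8249]  K=[0.6331 -0.0216; 0.0129 -0.6900]  nu=[1.7967, -0.8637]  x^+=[1.3303, 1.8918]  P^+=[0.2959 0.0116; 0.0116 0.2022]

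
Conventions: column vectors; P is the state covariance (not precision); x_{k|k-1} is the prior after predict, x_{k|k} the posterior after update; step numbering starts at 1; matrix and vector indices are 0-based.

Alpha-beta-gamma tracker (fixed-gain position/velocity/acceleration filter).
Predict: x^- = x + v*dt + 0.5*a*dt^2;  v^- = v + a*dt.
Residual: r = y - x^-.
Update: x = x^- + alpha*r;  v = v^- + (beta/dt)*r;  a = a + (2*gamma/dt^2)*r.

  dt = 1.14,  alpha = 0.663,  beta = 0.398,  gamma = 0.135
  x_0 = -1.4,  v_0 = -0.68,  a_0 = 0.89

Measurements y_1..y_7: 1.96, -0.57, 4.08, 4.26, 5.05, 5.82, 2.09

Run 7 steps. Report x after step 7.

x_post = 3.4102

step 1: x_pred=-1.5969  r=3.5569  x^+=0.7613  v^+=1.5764  a^+=1.6290
step 2: x_pred=3.6169  r=-4.1869  x^+=0.8410  v^+=1.9717  a^+=0.7591
step 3: x_pred=3.5819  r=0.4981  x^+=3.9122  v^+=3.0109  a^+=0.8626
step 4: x_pred=7.9051  r=-3.6451  x^+=5.4884  v^+=2.7217  a^+=0.1053
step 5: x_pred=8.6595  r=-3.6095  x^+=6.2664  v^+=1.5815  a^+=-0.6446
step 6: x_pred=7.6505  r=-1.8305  x^+=6.4369  v^+=0.2076  a^+=-1.0249
step 7: x_pred=6.0076  r=-3.9176  x^+=3.4102  v^+=-2.3285  a^+=-1.8388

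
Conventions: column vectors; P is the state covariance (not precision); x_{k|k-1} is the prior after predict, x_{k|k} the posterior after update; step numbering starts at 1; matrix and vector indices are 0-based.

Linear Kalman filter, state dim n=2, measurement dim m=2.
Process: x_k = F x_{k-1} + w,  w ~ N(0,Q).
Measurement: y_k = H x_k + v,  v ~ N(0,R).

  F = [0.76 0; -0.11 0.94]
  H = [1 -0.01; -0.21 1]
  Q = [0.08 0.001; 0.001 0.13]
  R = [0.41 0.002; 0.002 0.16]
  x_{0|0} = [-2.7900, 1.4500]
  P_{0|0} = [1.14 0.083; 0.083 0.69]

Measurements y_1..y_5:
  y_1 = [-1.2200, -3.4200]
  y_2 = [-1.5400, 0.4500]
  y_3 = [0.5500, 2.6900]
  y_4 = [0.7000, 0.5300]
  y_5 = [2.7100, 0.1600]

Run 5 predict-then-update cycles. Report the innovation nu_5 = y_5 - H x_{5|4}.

step 1: x^-=[-2.1204, 1.6699]  P^-=[0.7385 -0.0350; -0.0350 0.7363]  S=[1.1492 -0.1955; -0.1955 0.9436]  K=[0.6308 -0.0707; 0.1008 0.8090]  nu=[0.9171, -5.5352]  x^+=[-1.1503, -2.7157]  P^+=[0.2589 0.0443; 0.0443 0.1390]
step 2: x^-=[-0.8743, -2.4262]  P^-=[0.2296 0.0110; 0.0110 0.2467]  S=[0.6394 -0.0376; -0.0376 0.4122]  K=[0.3555 -0.0578; 0.0485 0.5974]  nu=[-0.6900, 2.6926]  x^+=[-1.2751, -0.8512]  P^+=[0.1459 0.0221; 0.0221 0.1003]
step 3: x^-=[-0.9691, -0.6599]  P^-=[0.1642 0.0046; 0.0046 0.2158]  S=[0.5742 -0.0300; -0.0300 0.3811]  K=[0.2830 -0.0561; 0.0339 0.5664]  nu=[1.5125, 3.1464]  x^+=[-0.7176, 1.1735]  P^+=[0.1161 0.0160; 0.0160 0.0940]
step 4: x^-=[-0.5454, 1.1820]  P^-=[0.1471 0.0027; 0.0027 0.2112]  S=[0.5570 -0.0283; -0.0283 0.3766]  K=[0.2611 -0.0552; 0.0296 0.5616]  nu=[1.2572, -0.7666]  x^+=[-0.1747, 0.7887]  P^+=[0.1071 0.0142; 0.0142 0.0929]
step 5: x^-=[-0.1328, 0.7606]  P^-=[0.1419 0.0022; 0.0022 0.2104]  S=[0.5518 -0.0277; -0.0277 0.3758]  K=[0.2543 -0.0547; 0.0283 0.5609]  nu=[2.8504, -0.6285]  x^+=[0.6264, 0.4888]  P^+=[0.1043 0.0137; 0.0137 0.0927]

innov = [2.8504, -0.6285]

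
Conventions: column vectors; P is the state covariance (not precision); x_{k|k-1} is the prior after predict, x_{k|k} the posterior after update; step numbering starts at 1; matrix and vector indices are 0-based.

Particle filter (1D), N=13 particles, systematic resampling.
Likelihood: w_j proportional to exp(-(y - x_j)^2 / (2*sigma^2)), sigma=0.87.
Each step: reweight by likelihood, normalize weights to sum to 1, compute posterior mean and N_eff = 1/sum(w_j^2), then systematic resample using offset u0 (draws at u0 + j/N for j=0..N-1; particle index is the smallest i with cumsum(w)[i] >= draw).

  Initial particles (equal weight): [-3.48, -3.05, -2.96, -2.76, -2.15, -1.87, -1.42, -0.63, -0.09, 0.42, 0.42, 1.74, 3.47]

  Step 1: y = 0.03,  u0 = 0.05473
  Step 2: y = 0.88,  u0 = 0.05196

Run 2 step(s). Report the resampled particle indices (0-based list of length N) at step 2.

resampled_idx = [2, 3, 5, 6, 7, 7, 8, 9, 9, 10, 11, 11, 12]

step 1: w=[0.0001, 0.0005, 0.0007, 0.0014, 0.0106, 0.0225, 0.0610, 0.1834, 0.2422, 0.2211, 0.2211, 0.0354, 0.0001]  mean=-0.0486  Neff=5.1112  idx=[6, 7, 7, 8, 8, 8, 8, 9, 9, 10, 10, 10, 11]
step 2: w=[0.0040, 0.0292, 0.0292, 0.0708, 0.0708, 0.0708, 0.0708, 0.1147, 0.1147, 0.1147, 0.1147, 0.1147, 0.0809]  mean=0.3135  Neff=10.6300  idx=[2, 3, 5, 6, 7, 7, 8, 9, 9, 10, 11, 11, 12]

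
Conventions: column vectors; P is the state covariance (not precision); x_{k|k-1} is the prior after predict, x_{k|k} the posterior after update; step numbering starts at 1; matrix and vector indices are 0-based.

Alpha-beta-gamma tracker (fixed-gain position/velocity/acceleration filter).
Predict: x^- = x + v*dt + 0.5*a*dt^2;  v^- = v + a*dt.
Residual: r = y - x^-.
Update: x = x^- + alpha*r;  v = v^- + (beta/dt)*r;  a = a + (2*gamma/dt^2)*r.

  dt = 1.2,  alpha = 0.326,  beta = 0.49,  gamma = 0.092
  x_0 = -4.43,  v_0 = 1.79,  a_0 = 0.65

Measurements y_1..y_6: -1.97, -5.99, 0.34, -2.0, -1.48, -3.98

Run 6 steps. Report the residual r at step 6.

resid = -0.8558

step 1: x_pred=-1.8140  r=-0.1560  x^+=-1.8649  v^+=2.5063  a^+=0.6301
step 2: x_pred=1.5964  r=-7.5864  x^+=-0.8768  v^+=0.1646  a^+=-0.3393
step 3: x_pred=-0.9236  r=1.2636  x^+=-0.5116  v^+=0.2734  a^+=-0.1778
step 4: x_pred=-0.3116  r=-1.6884  x^+=-0.8620  v^+=-0.6294  a^+=-0.3936
step 5: x_pred=-1.9007  r=0.4207  x^+=-1.7636  v^+=-0.9299  a^+=-0.3398
step 6: x_pred=-3.1242  r=-0.8558  x^+=-3.4032  v^+=-1.6872  a^+=-0.4492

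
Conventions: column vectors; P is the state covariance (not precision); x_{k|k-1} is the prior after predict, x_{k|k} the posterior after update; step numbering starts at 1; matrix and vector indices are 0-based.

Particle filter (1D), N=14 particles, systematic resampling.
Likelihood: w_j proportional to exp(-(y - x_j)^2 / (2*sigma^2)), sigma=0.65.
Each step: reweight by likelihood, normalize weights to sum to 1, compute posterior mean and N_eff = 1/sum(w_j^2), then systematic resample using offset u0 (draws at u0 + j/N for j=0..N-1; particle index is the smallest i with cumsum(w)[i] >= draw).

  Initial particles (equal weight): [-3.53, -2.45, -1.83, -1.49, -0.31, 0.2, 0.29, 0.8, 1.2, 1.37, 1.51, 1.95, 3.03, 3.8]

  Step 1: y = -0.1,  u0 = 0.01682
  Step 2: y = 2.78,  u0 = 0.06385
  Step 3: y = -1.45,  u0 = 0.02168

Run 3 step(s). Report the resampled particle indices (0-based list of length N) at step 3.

resampled_idx = [0, 0, 0, 0, 0, 1, 1, 1, 1, 3, 5, 7, 10, 12]

step 1: w=[0.0000, 0.0004, 0.0084, 0.0293, 0.2739, 0.2594, 0.2410, 0.1107, 0.0391, 0.0224, 0.0134, 0.0020, 0.0000, 0.0000]  mean=0.1671  Neff=4.6335  idx=[3, 4, 4, 4, 4, 5, 5, 5, 6, 6, 6, 6, 7, 8]
step 2: w=[0.0000, 0.0002, 0.0002, 0.0002, 0.0002, 0.0058, 0.0058, 0.0058, 0.0099, 0.0099, 0.0099, 0.0099, 0.1474, 0.7948]  mean=1.0864  Neff=1.5291  idx=[12, 12, 13, 13, 13, 13, 13, 13, 13, 13, 13, 13, 13, 13]
step 3: w=[0.3145, 0.3145, 0.0309, 0.0309, 0.0309, 0.0309, 0.0309, 0.0309, 0.0309, 0.0309, 0.0309, 0.0309, 0.0309, 0.0309]  mean=0.9484  Neff=4.7785  idx=[0, 0, 0, 0, 0, 1, 1, 1, 1, 3, 5, 7, 10, 12]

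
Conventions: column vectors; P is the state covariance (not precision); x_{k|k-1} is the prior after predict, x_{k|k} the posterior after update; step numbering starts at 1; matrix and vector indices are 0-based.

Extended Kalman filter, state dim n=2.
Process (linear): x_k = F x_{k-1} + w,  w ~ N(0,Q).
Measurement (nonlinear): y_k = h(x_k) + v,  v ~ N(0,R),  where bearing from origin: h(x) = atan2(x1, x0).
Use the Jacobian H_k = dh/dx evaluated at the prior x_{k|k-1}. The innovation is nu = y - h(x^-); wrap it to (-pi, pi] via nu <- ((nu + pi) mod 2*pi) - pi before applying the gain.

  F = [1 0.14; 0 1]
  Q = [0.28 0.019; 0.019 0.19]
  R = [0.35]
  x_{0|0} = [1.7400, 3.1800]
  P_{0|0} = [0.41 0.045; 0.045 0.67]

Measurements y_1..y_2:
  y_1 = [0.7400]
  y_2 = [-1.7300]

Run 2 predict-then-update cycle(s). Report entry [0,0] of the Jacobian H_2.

step 1: x^-=[2.1852, 3.1800]  P^-=[0.7157 0.1578; 0.1578 0.8600]  H_jac=[-0.2136 0.1468]  S=[0.3913]  K=[-0.3315; 0.2365]  nu=[-0.2287]  x^+=[2.2610, 3.1259]  P^+=[0.6727 0.1885; 0.1885 0.8381]
step 2: x^-=[2.6987, 3.1259]  P^-=[1.0219 0.3248; 0.3248 1.0281]  H_jac=[-0.1833 0.1582]  S=[0.3912]  K=[-0.3474; 0.2637]  nu=[-2.5886]  x^+=[3.5979, 2.4434]  P^+=[0.9747 0.3606; 0.3606 1.0009]

H_jac[0,0] = -0.1833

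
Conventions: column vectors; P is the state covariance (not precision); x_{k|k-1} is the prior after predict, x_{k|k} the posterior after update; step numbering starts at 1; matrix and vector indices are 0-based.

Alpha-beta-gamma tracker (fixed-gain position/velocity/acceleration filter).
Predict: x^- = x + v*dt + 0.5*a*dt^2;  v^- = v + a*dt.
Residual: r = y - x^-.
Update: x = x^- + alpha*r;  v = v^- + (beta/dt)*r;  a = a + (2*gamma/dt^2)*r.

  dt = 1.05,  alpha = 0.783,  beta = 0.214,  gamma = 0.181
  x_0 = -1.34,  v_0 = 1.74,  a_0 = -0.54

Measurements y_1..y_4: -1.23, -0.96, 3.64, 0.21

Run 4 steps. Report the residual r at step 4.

step 1: x_pred=0.1893  r=-1.4193  x^+=-0.9220  v^+=0.8837  a^+=-1.0060
step 2: x_pred=-0.5487  r=-0.4113  x^+=-0.8707  v^+=-0.2564  a^+=-1.1411
step 3: x_pred=-1.7690  r=5.4090  x^+=2.4662  v^+=-0.3522  a^+=0.6349
step 4: x_pred=2.4465  r=-2.2365  x^+=0.6953  v^+=-0.1413  a^+=-0.0994

resid = -2.2365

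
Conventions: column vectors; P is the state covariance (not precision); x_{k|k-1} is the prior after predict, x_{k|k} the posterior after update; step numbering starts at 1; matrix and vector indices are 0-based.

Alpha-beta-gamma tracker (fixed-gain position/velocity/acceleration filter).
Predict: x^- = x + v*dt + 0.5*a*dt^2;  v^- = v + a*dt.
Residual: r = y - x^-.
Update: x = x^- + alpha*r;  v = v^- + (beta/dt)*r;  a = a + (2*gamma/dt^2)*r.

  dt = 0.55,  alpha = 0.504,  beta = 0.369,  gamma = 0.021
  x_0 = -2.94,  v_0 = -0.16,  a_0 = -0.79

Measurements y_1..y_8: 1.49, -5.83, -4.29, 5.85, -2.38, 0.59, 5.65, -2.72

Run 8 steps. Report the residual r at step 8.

resid = -8.4156

step 1: x_pred=-3.1475  r=4.6375  x^+=-0.8102  v^+=2.5168  a^+=-0.1461
step 2: x_pred=0.5520  r=-6.3820  x^+=-2.6645  v^+=-1.8452  a^+=-1.0322
step 3: x_pred=-3.8356  r=-0.4544  x^+=-4.0646  v^+=-2.7179  a^+=-1.0953
step 4: x_pred=-5.7251  r=11.5751  x^+=0.1088  v^+=4.4456  a^+=0.5118
step 5: x_pred=2.6312  r=-5.0112  x^+=0.1056  v^+=1.3650  a^+=-0.1840
step 6: x_pred=0.8285  r=-0.2385  x^+=0.7083  v^+=1.1038  a^+=-0.2171
step 7: x_pred=1.2825  r=4.3675  x^+=3.4837  v^+=3.9146  a^+=0.3893
step 8: x_pred=5.6956  r=-8.4156  x^+=1.4542  v^+=-1.5174  a^+=-0.7791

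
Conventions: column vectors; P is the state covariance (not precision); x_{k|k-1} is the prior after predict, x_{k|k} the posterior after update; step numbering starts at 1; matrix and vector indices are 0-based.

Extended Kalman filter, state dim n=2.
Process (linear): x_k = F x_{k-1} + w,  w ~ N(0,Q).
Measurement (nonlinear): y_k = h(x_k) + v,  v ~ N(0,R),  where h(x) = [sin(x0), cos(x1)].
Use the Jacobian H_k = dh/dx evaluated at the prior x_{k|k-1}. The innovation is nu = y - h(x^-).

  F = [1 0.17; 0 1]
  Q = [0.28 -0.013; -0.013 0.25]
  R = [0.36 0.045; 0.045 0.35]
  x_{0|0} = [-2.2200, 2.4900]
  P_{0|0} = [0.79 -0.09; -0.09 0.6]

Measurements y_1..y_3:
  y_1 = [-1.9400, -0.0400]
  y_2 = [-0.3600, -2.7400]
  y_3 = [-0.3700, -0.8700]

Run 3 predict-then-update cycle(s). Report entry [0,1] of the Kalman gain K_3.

K[0,1] = -0.0725

step 1: x^-=[-1.7967, 2.4900]  P^-=[1.0567 -0.0010; -0.0010 0.8500]  H_jac=[-0.2240 0.0000; 0.0000 -0.6065]  S=[0.4130 0.0449; 0.0449 0.6626]  K=[-0.5774 0.0400; 0.0857 -0.7838]  nu=[-0.9654, 0.7551]  x^+=[-1.2090, 1.8155]  P^+=[0.9200 0.0198; 0.0198 0.4460]
step 2: x^-=[-0.9004, 1.8155]  P^-=[1.2196 0.0826; 0.0826 0.6960]  H_jac=[0.6213 0.0000; 0.0000 -0.9702]  S=[0.8308 -0.0048; -0.0048 1.0051]  K=[0.9117 -0.0754; 0.0579 -0.6715]  nu=[0.4236, -2.4978]  x^+=[-0.3260, 3.5173]  P^+=[0.5228 -0.0151; -0.0151 0.2396]
step 3: x^-=[0.2720, 3.5173]  P^-=[0.8046 0.0126; 0.0126 0.4896]  H_jac=[0.9632 0.0000; 0.0000 0.3669]  S=[1.1065 0.0495; 0.0495 0.4159]  K=[0.7036 -0.0725; -0.0084 0.4329]  nu=[-0.6386, 0.0603]  x^+=[-0.1818, 3.5487]  P^+=[0.2596 0.0171; 0.0171 0.4119]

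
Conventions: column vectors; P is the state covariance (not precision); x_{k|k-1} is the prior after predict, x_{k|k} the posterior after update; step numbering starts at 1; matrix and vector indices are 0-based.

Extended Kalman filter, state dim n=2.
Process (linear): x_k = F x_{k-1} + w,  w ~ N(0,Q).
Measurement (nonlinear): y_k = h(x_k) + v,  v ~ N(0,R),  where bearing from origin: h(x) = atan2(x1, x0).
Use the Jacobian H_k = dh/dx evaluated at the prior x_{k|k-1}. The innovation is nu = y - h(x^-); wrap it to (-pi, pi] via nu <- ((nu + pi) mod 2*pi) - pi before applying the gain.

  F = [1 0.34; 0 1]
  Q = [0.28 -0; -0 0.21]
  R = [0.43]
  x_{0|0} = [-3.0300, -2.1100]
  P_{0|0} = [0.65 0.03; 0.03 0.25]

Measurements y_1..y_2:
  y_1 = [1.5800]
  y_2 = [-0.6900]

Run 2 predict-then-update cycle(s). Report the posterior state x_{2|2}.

x_post = [-4.5474, -2.2220]

step 1: x^-=[-3.7474, -2.1100]  P^-=[0.9793 0.1150; 0.1150 0.4600]  H_jac=[0.1141 -0.2026]  S=[0.4563]  K=[0.1938; -0.1755]  nu=[-2.0744]  x^+=[-4.1494, -1.7459]  P^+=[0.9622 0.1305; 0.1305 0.4459]
step 2: x^-=[-4.7430, -1.7459]  P^-=[1.3825 0.2821; 0.2821 0.6559]  H_jac=[0.0683 -0.1857]  S=[0.4519]  K=[0.0932; -0.2268]  nu=[2.0989]  x^+=[-4.5474, -2.2220]  P^+=[1.3785 0.2917; 0.2917 0.6327]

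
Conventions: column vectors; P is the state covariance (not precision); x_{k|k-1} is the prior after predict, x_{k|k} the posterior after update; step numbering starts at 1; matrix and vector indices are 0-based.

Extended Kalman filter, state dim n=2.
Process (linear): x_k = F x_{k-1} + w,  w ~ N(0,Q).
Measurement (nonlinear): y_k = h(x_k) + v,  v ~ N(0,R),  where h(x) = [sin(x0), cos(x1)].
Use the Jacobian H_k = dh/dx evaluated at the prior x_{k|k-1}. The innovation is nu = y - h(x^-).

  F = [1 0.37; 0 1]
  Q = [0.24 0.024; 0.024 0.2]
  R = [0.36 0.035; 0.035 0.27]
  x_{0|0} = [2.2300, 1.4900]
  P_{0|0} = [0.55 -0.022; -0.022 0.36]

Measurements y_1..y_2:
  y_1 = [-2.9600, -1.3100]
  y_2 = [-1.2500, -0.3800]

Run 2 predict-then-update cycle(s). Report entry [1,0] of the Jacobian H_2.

H_jac[1,0] = 0.0000

step 1: x^-=[2.7813, 1.4900]  P^-=[0.8230 0.1352; 0.1352 0.5600]  H_jac=[-0.9358 0.0000; 0.0000 -0.9967]  S=[1.0807 0.1611; 0.1611 0.8264]  K=[-0.7089 -0.0249; -0.0169 -0.6722]  nu=[-3.3125, -1.3907]  x^+=[5.1643, 2.4807]  P^+=[0.2737 0.0316; 0.0316 0.1827]
step 2: x^-=[6.0821, 2.4807]  P^-=[0.5621 0.1232; 0.1232 0.3827]  H_jac=[0.9799 0.0000; 0.0000 -0.6138]  S=[0.8997 -0.0391; -0.0391 0.4142]  K=[0.6067 -0.1253; 0.1100 -0.5567]  nu=[-1.0503, 0.4094]  x^+=[5.3936, 2.1372]  P^+=[0.2184 0.0205; 0.0205 0.2386]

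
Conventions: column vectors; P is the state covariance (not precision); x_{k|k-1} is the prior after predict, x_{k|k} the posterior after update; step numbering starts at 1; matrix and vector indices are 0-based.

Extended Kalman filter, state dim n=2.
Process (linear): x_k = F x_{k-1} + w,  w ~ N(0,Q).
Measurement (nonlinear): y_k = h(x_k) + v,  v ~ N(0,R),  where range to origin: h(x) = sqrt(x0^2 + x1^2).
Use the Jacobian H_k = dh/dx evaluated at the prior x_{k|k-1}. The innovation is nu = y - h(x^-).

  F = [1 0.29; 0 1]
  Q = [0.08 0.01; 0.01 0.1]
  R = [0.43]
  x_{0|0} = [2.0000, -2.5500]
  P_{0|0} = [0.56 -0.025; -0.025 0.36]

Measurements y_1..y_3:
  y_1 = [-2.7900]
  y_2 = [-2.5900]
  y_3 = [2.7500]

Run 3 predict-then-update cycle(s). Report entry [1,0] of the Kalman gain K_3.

K[1,0] = 0.2502

step 1: x^-=[1.2605, -2.5500]  P^-=[0.6558 0.0894; 0.0894 0.4600]  H_jac=[0.4431 -0.8965]  S=[0.8574]  K=[0.2454; -0.4347]  nu=[-5.6345]  x^+=[-0.1225, -0.1004]  P^+=[0.6041 0.1809; 0.1809 0.2979]
step 2: x^-=[-0.1516, -0.1004]  P^-=[0.8141 0.2773; 0.2773 0.3979]  H_jac=[-0.8337 -0.5523]  S=[1.3725]  K=[-0.6061; -0.3286]  nu=[-2.7719]  x^+=[1.5283, 0.8103]  P^+=[0.3100 0.0040; 0.0040 0.2498]
step 3: x^-=[1.7633, 0.8103]  P^-=[0.4133 0.0864; 0.0864 0.3498]  H_jac=[0.9087 0.4175]  S=[0.8978]  K=[0.4585; 0.2502]  nu=[0.8094]  x^+=[2.1344, 1.0128]  P^+=[0.2246 -0.0165; -0.0165 0.2936]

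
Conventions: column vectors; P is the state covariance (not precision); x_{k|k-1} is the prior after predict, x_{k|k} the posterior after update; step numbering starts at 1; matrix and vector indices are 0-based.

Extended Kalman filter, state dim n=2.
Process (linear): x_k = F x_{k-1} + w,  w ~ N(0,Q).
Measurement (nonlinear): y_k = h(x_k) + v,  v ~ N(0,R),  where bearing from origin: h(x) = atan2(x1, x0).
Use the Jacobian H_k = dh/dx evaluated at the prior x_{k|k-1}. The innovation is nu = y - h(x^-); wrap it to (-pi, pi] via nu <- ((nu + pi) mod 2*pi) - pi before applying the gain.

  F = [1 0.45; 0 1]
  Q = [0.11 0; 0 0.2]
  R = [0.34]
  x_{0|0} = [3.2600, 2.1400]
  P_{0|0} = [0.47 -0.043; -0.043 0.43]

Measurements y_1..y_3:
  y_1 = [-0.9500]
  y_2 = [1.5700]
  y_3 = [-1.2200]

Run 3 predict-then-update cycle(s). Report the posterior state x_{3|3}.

x_post = [6.0137, 1.6833]

step 1: x^-=[4.2230, 2.1400]  P^-=[0.6284 0.1505; 0.1505 0.6300]  H_jac=[-0.0955 0.1884]  S=[0.3627]  K=[-0.0872; 0.2877]  nu=[-1.4190]  x^+=[4.3468, 1.7318]  P^+=[0.6256 0.1596; 0.1596 0.6000]
step 2: x^-=[5.1261, 1.7318]  P^-=[1.0008 0.4296; 0.4296 0.8000]  H_jac=[-0.0592 0.1751]  S=[0.3591]  K=[0.0446; 0.3193]  nu=[1.2442]  x^+=[5.1816, 2.1290]  P^+=[1.0000 0.4245; 0.4245 0.7634]
step 3: x^-=[6.1397, 2.1290]  P^-=[1.6467 0.7680; 0.7680 0.9634]  H_jac=[-0.0504 0.1454]  S=[0.3533]  K=[0.0811; 0.2869]  nu=[-1.5538]  x^+=[6.0137, 1.6833]  P^+=[1.6443 0.7598; 0.7598 0.9343]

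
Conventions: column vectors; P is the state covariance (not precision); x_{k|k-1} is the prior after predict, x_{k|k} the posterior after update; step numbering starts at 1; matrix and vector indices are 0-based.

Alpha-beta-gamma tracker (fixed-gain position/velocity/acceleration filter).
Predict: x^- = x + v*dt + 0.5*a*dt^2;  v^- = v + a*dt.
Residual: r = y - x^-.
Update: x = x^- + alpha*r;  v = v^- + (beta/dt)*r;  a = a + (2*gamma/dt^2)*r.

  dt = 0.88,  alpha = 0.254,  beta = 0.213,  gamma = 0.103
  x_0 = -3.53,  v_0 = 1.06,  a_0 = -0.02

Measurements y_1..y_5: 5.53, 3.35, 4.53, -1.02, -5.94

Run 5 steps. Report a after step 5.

step 1: x_pred=-2.6049  r=8.1349  x^+=-0.5387  v^+=3.0114  a^+=2.1440
step 2: x_pred=2.9415  r=0.4085  x^+=3.0453  v^+=4.9970  a^+=2.2527
step 3: x_pred=8.3149  r=-3.7849  x^+=7.3535  v^+=6.0632  a^+=1.2458
step 4: x_pred=13.1715  r=-14.1915  x^+=9.5669  v^+=3.7246  a^+=-2.5293
step 5: x_pred=11.8652  r=-17.8052  x^+=7.3426  v^+=-2.8109  a^+=-7.2657

a_post = -7.2657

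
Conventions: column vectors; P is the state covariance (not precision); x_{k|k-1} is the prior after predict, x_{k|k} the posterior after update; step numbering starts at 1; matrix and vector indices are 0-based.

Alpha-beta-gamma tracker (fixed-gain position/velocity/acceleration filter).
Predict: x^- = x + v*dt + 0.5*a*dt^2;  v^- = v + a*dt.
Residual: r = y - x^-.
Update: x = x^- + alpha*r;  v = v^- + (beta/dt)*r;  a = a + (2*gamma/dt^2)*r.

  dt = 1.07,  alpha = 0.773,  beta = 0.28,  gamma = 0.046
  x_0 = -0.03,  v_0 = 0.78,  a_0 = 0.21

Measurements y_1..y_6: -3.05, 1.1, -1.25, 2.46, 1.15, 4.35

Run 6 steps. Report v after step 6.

step 1: x_pred=0.9248  r=-3.9748  x^+=-2.1477  v^+=-0.0354  a^+=-0.1094
step 2: x_pred=-2.2483  r=3.3483  x^+=0.3399  v^+=0.7237  a^+=0.1597
step 3: x_pred=1.2057  r=-2.4557  x^+=-0.6926  v^+=0.2519  a^+=-0.0377
step 4: x_pred=-0.4446  r=2.9046  x^+=1.8007  v^+=0.9717  a^+=0.1957
step 5: x_pred=2.9524  r=-1.8024  x^+=1.5591  v^+=0.7094  a^+=0.0509
step 6: x_pred=2.3474  r=2.0026  x^+=3.8954  v^+=1.2879  a^+=0.2118

v_post = 1.2879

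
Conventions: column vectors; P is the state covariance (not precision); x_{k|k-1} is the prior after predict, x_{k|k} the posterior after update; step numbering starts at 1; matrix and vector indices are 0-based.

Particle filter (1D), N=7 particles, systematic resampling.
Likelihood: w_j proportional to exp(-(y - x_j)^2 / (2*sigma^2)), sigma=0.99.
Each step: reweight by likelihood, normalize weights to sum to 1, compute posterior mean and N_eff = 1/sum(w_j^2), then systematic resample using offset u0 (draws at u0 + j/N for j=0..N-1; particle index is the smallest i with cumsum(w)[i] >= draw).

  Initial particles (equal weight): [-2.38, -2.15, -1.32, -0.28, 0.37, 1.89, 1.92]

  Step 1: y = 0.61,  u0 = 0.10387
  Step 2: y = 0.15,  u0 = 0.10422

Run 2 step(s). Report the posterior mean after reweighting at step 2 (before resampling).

step 1: w=[0.0039, 0.0077, 0.0560, 0.2501, 0.3638, 0.1624, 0.1561]  mean=0.5714  Neff=4.0187  idx=[3, 3, 4, 4, 4, 5, 6]
step 2: w=[0.1763, 0.1763, 0.1890, 0.1890, 0.1890, 0.0413, 0.0392]  mean=0.2644  Neff=5.7962  idx=[0, 1, 2, 2, 3, 4, 6]

post_mean = 0.2644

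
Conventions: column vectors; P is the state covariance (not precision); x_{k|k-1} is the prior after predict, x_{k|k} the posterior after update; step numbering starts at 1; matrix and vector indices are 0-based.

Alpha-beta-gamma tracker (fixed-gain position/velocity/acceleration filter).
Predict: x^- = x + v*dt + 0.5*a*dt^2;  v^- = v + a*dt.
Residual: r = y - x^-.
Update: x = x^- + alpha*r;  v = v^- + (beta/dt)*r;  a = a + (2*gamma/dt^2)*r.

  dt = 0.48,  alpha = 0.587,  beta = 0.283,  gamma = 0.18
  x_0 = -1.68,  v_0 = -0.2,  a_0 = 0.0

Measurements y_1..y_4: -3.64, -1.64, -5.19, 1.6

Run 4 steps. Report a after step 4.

step 1: x_pred=-1.7760  r=-1.8640  x^+=-2.8702  v^+=-1.2990  a^+=-2.9125
step 2: x_pred=-3.8292  r=2.1892  x^+=-2.5441  v^+=-1.4063  a^+=0.5081
step 3: x_pred=-3.1606  r=-2.0294  x^+=-4.3519  v^+=-2.3589  a^+=-2.6628
step 4: x_pred=-5.7909  r=7.3909  x^+=-1.4524  v^+=0.7205  a^+=8.8854

a_post = 8.8854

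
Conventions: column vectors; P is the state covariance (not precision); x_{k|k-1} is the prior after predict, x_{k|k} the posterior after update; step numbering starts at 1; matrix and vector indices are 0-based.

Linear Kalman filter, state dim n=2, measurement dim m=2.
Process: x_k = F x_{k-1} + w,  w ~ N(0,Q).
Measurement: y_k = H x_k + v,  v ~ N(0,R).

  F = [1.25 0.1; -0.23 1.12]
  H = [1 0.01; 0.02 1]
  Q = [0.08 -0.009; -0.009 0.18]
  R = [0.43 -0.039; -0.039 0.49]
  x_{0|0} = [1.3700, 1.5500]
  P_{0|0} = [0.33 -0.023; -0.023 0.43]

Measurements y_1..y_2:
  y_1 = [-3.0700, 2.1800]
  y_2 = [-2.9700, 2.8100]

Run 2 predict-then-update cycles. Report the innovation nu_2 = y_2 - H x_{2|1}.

step 1: x^-=[1.8675, 1.4209]  P^-=[0.5942 -0.0874; -0.0874 0.7487]  S=[1.0225 -0.1070; -0.1070 1.2354]  K=[0.5791 -0.0109; -0.0150 0.6033]  nu=[-4.9517, 0.7218]  x^+=[-1.0079, 1.9306]  P^+=[0.2498 -0.0329; -0.0329 0.2969]
step 2: x^-=[-1.0669, 2.3940]  P^-=[0.4650 -0.0929; -0.0929 0.5826]  S=[0.8932 -0.1168; -0.1168 1.0690]  K=[0.5167 -0.0218; -0.0269 0.5403]  nu=[-1.9271, 0.4373]  x^+=[-2.0721, 2.6820]  P^+=[0.2234 -0.0353; -0.0353 0.2665]

innov = [-1.9271, 0.4373]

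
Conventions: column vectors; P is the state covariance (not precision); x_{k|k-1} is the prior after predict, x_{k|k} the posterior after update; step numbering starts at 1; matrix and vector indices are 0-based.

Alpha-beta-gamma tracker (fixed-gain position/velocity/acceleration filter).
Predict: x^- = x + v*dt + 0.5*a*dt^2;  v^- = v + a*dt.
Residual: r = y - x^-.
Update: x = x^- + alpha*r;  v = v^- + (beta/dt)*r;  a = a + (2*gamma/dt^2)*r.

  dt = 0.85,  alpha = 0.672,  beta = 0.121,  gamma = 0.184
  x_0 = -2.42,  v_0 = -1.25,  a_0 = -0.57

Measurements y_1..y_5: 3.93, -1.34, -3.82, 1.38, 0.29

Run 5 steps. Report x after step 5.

x_post = 0.7967

step 1: x_pred=-3.6884  r=7.6184  x^+=1.4312  v^+=-0.6500  a^+=3.3104
step 2: x_pred=2.0745  r=-3.4145  x^+=-0.2200  v^+=1.6778  a^+=1.5712
step 3: x_pred=1.7737  r=-5.5937  x^+=-1.9853  v^+=2.2170  a^+=-1.2779
step 4: x_pred=-0.5625  r=1.9425  x^+=0.7429  v^+=1.4073  a^+=-0.2885
step 5: x_pred=1.8349  r=-1.5449  x^+=0.7967  v^+=0.9422  a^+=-1.0754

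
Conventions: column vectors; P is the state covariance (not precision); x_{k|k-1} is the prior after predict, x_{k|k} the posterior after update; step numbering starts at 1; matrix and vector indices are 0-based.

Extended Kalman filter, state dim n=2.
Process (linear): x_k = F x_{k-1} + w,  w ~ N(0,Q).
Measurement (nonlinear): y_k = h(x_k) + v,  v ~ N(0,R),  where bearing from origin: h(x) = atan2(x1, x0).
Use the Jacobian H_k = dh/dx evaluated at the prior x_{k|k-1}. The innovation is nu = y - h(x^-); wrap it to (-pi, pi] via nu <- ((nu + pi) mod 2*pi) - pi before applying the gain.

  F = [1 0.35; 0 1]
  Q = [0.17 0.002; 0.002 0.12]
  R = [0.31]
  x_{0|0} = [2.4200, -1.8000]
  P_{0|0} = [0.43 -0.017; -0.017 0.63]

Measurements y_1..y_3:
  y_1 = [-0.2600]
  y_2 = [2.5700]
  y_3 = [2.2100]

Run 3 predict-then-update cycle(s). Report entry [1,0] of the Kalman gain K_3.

K[1,0] = -0.0445

step 1: x^-=[1.7900, -1.8000]  P^-=[0.6653 0.2055; 0.2055 0.7500]  H_jac=[0.2793 0.2778]  S=[0.4517]  K=[0.5378; 0.5883]  nu=[0.5282]  x^+=[2.0741, -1.4892]  P^+=[0.5346 0.0626; 0.0626 0.5937]
step 2: x^-=[1.5528, -1.4892]  P^-=[0.8212 0.2724; 0.2724 0.7137]  H_jac=[0.3217 0.3354]  S=[0.5341]  K=[0.6657; 0.6123]  nu=[-2.9487]  x^+=[-0.4102, -3.2947]  P^+=[0.5845 0.0547; 0.0547 0.5134]
step 3: x^-=[-1.5633, -3.2947]  P^-=[0.8556 0.2364; 0.2364 0.6334]  H_jac=[0.2477 -0.1175]  S=[0.3575]  K=[0.5152; -0.0445]  nu=[-2.0594]  x^+=[-2.6243, -3.2031]  P^+=[0.7607 0.2446; 0.2446 0.6327]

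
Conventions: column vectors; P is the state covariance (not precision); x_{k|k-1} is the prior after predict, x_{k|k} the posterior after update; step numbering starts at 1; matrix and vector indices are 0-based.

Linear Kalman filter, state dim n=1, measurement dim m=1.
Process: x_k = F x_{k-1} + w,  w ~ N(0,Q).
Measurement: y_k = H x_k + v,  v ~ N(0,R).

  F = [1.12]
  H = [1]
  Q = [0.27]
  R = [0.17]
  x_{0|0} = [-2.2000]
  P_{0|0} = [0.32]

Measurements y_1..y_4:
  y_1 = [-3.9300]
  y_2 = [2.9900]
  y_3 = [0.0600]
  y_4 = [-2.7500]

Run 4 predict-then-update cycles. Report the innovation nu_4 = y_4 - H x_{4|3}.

step 1: x^-=[-2.4640]  P^-=[0.6714]  S=[0.8414]  K=[0.7980]  nu=[-1.4660]  x^+=[-3.6338]  P^+=[0.1357]
step 2: x^-=[-4.0699]  P^-=[0.4402]  S=[0.6102]  K=[0.7214]  nu=[7.0599]  x^+=[1.0230]  P^+=[0.1226]
step 3: x^-=[1.1458]  P^-=[0.4238]  S=[0.5938]  K=[0.7137]  nu=[-1.0858]  x^+=[0.3708]  P^+=[0.1213]
step 4: x^-=[0.4153]  P^-=[0.4222]  S=[0.5922]  K=[0.7129]  nu=[-3.1653]  x^+=[-1.8413]  P^+=[0.1212]

innov = [-3.1653]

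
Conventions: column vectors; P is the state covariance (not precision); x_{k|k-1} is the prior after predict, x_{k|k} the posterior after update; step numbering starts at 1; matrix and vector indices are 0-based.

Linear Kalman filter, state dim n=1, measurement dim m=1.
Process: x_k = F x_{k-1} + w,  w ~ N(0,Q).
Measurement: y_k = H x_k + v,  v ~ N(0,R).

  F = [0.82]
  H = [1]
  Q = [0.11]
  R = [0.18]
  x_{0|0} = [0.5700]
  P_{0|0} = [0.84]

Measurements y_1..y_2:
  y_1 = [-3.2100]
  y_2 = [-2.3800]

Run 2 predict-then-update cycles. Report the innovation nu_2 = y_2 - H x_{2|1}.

step 1: x^-=[0.4674]  P^-=[0.6748]  S=[0.8548]  K=[0.7894]  nu=[-3.6774]  x^+=[-2.4356]  P^+=[0.1421]
step 2: x^-=[-1.9972]  P^-=[0.2055]  S=[0.3855]  K=[0.5331]  nu=[-0.3828]  x^+=[-2.2013]  P^+=[0.0960]

innov = [-0.3828]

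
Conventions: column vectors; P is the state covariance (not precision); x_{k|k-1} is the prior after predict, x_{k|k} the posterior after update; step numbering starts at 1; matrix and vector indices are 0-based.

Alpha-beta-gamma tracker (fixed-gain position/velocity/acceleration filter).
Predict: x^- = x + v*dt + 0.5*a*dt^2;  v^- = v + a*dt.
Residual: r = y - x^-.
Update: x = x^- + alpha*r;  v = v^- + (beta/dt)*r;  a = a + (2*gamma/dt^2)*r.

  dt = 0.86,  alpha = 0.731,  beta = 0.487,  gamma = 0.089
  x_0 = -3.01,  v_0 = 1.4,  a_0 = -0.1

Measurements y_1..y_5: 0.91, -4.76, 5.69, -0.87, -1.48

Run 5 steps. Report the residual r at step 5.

resid = -2.5091

step 1: x_pred=-1.8430  r=2.7530  x^+=0.1694  v^+=2.8730  a^+=0.5626
step 2: x_pred=2.8482  r=-7.6082  x^+=-2.7134  v^+=-0.9516  a^+=-1.2685
step 3: x_pred=-4.0009  r=9.6909  x^+=3.0832  v^+=3.4452  a^+=1.0638
step 4: x_pred=6.4394  r=-7.3094  x^+=1.0962  v^+=0.2209  a^+=-0.6954
step 5: x_pred=1.0291  r=-2.5091  x^+=-0.8051  v^+=-1.7979  a^+=-1.2992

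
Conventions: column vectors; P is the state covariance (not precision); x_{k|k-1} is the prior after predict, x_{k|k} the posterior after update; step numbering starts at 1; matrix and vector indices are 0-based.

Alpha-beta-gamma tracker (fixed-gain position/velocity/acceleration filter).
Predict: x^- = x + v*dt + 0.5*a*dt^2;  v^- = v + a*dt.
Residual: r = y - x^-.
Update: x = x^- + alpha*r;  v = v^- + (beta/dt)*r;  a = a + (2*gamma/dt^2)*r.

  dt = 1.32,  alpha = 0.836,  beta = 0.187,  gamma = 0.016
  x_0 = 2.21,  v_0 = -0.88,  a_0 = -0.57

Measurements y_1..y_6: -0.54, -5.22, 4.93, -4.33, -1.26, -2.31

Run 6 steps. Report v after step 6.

v_post = -2.4003

step 1: x_pred=0.5518  r=-1.0918  x^+=-0.3609  v^+=-1.7871  a^+=-0.5901
step 2: x_pred=-3.2339  r=-1.9861  x^+=-4.8943  v^+=-2.8473  a^+=-0.6265
step 3: x_pred=-9.1986  r=14.1286  x^+=2.6129  v^+=-1.6728  a^+=-0.3670
step 4: x_pred=0.0851  r=-4.4151  x^+=-3.6059  v^+=-2.7827  a^+=-0.4481
step 5: x_pred=-7.6696  r=6.4096  x^+=-2.3112  v^+=-2.4663  a^+=-0.3304
step 6: x_pred=-5.8545  r=3.5445  x^+=-2.8913  v^+=-2.4003  a^+=-0.2653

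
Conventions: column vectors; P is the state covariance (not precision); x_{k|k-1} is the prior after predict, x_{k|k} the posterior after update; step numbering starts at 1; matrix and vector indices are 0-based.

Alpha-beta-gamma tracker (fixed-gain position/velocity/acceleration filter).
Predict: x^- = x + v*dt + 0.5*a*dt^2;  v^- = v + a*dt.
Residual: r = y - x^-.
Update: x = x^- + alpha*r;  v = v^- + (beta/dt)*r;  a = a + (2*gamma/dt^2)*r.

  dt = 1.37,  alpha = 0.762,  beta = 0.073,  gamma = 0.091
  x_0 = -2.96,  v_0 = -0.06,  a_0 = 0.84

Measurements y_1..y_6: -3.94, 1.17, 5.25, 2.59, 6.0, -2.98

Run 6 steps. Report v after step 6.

v_post = 3.3500

step 1: x_pred=-2.2539  r=-1.6861  x^+=-3.5387  v^+=1.0010  a^+=0.6765
step 2: x_pred=-1.5325  r=2.7025  x^+=0.5268  v^+=2.0718  a^+=0.9386
step 3: x_pred=4.2459  r=1.0041  x^+=5.0110  v^+=3.4111  a^+=1.0359
step 4: x_pred=10.6564  r=-8.0664  x^+=4.5098  v^+=4.4005  a^+=0.2537
step 5: x_pred=10.7766  r=-4.7766  x^+=7.1368  v^+=4.4936  a^+=-0.2094
step 6: x_pred=13.0965  r=-16.0765  x^+=0.8462  v^+=3.3500  a^+=-1.7684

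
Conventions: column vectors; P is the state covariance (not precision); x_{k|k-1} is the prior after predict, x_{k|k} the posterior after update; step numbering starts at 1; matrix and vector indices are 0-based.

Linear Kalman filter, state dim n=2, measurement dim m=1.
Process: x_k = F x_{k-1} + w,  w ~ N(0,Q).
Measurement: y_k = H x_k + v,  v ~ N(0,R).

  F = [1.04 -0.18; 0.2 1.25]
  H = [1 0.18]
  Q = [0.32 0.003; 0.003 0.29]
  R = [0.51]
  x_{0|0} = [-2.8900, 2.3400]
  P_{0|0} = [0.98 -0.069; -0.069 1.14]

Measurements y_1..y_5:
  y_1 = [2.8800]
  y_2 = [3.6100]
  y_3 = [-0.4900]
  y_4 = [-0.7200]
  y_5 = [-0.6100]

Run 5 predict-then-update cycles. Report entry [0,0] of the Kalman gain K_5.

step 1: x^-=[-3.4268, 2.3470]  P^-=[1.4427 -0.1369; -0.1369 2.0759]  S=[1.9707]  K=[0.7196; 0.1202]  nu=[5.8843]  x^+=[0.8075, 3.0540]  P^+=[0.4223 -0.3073; -0.3073 2.0475]
step 2: x^-=[0.2900, 3.9790]  P^-=[0.9581 -0.7582; -0.7582 3.3525]  S=[1.3038]  K=[0.6302; -0.1187]  nu=[2.6037]  x^+=[1.9309, 3.6699]  P^+=[0.4403 -0.6607; -0.6607 3.3341]
step 3: x^-=[1.3476, 4.9736]  P^-=[1.1516 -1.4907; -1.4907 5.1868]  S=[1.2930]  K=[0.6831; -0.4308]  nu=[-2.7328]  x^+=[-0.5193, 6.1509]  P^+=[0.5482 -1.1101; -1.1101 4.9468]
step 4: x^-=[-1.6472, 7.5848]  P^-=[1.4889 -2.3992; -2.3992 7.4862]  S=[1.3777]  K=[0.7672; -0.7634]  nu=[-0.4380]  x^+=[-1.9833, 7.9192]  P^+=[0.6779 -1.5923; -1.5923 6.6834]
step 5: x^-=[-3.4881, 9.5023]  P^-=[1.8659 -3.3725; -3.3725 9.9638]  S=[1.4847]  K=[0.8479; -1.0635]  nu=[1.1677]  x^+=[-2.4980, 8.2605]  P^+=[0.7985 -2.0336; -2.0336 8.2845]

K[0,0] = 0.8479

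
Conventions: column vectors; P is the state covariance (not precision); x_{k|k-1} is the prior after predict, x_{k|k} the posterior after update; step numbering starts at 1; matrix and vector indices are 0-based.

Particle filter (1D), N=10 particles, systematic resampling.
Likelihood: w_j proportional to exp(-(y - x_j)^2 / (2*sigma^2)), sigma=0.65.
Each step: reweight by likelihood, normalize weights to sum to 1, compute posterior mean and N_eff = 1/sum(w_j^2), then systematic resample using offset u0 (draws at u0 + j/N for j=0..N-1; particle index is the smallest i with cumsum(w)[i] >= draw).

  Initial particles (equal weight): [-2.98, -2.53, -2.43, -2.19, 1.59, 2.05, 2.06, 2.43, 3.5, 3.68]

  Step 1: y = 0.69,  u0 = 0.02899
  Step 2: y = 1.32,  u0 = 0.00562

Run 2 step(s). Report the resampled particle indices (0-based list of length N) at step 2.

step 1: w=[0.0000, 0.0000, 0.0000, 0.0001, 0.6068, 0.1773, 0.1717, 0.0440, 0.0001, 0.0000]  mean=1.7891  Neff=2.3202  idx=[4, 4, 4, 4, 4, 4, 5, 5, 6, 6]
step 2: w=[0.1205, 0.1205, 0.1205, 0.1205, 0.1205, 0.1205, 0.0699, 0.0699, 0.0687, 0.0687]  mean=1.7189  Neff=9.4085  idx=[0, 0, 1, 2, 3, 4, 5, 5, 7, 8]

resampled_idx = [0, 0, 1, 2, 3, 4, 5, 5, 7, 8]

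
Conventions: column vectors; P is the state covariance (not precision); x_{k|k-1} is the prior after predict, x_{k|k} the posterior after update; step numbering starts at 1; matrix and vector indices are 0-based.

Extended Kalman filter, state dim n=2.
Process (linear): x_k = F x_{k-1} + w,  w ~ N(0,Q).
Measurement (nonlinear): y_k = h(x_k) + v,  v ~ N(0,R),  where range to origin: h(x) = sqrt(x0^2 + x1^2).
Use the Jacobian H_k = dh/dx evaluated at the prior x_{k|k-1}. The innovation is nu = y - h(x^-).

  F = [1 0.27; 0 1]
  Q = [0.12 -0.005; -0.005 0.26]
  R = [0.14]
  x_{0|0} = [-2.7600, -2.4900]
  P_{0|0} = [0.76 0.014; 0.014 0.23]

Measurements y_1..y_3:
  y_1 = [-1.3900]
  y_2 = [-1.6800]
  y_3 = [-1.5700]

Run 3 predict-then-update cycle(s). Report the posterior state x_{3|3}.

x_post = [-0.7652, -1.1684]

step 1: x^-=[-3.4323, -2.4900]  P^-=[0.9043 0.0711; 0.0711 0.4900]  H_jac=[-0.8094 -0.5872]  S=[0.9690]  K=[-0.7985; -0.3563]  nu=[-5.6304]  x^+=[1.0633, -0.4838]  P^+=[0.2865 -0.2046; -0.2046 0.3670]
step 2: x^-=[0.9327, -0.4838]  P^-=[0.3228 -0.1105; -0.1105 0.6270]  H_jac=[0.8877 -0.4605]  S=[0.6176]  K=[0.5463; -0.6263]  nu=[-2.7307]  x^+=[-0.5592, 1.2263]  P^+=[0.1385 0.1008; 0.1008 0.3847]
step 3: x^-=[-0.2280, 1.2263]  P^-=[0.3409 0.1997; 0.1997 0.6447]  H_jac=[-0.1828 0.9831]  S=[0.7028]  K=[0.1906; 0.8500]  nu=[-2.8173]  x^+=[-0.7652, -1.1684]  P^+=[0.3154 0.0858; 0.0858 0.1370]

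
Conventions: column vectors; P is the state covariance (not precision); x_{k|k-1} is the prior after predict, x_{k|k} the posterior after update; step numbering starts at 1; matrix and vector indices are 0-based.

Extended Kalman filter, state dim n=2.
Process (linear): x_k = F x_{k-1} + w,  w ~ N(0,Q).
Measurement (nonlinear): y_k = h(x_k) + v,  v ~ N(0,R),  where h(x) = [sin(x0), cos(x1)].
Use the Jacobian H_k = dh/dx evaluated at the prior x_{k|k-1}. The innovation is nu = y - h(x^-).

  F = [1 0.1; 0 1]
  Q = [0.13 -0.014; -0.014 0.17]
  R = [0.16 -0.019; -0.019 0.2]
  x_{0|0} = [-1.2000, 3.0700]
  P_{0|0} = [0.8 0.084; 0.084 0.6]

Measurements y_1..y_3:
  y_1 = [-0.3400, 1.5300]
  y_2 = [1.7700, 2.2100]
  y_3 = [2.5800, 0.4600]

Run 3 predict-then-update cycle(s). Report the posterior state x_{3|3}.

step 1: x^-=[-0.8930, 3.0700]  P^-=[0.9528 0.1300; 0.1300 0.7700]  H_jac=[0.6271 0.0000; 0.0000 -0.0715]  S=[0.5347 -0.0248; -0.0248 0.2039]  K=[1.1217 0.0910; 0.1407 -0.2529]  nu=[0.4390, 2.5274]  x^+=[-0.1707, 2.4925]  P^+=[0.2834 0.0436; 0.0436 0.7446]
step 2: x^-=[0.0786, 2.4925]  P^-=[0.4296 0.1040; 0.1040 0.9146]  H_jac=[0.9969 0.0000; 0.0000 -0.6045]  S=[0.5870 -0.0817; -0.0817 0.5342]  K=[0.7288 -0.0063; 0.0334 -1.0298]  nu=[1.6915, 3.0066]  x^+=[1.2925, -0.5474]  P^+=[0.1171 0.0250; 0.0250 0.3418]
step 3: x^-=[1.2377, -0.5474]  P^-=[0.2555 0.0452; 0.0452 0.5118]  H_jac=[0.3269 0.0000; 0.0000 0.5205]  S=[0.1873 -0.0113; -0.0113 0.3386]  K=[0.4511 0.0845; 0.1266 0.7908]  nu=[1.6350, -0.3939]  x^+=[1.9419, -0.6519]  P^+=[0.2158 0.0160; 0.0160 0.2993]

x_post = [1.9419, -0.6519]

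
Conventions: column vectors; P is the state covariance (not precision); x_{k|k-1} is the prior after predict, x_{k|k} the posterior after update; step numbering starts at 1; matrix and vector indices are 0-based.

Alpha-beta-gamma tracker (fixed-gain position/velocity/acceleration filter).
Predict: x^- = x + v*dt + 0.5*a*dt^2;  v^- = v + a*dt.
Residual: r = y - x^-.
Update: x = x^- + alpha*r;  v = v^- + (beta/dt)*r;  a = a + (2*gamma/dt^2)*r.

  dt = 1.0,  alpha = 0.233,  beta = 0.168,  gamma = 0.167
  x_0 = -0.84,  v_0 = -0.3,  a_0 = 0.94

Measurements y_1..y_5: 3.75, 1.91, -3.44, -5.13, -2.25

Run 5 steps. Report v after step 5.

v_post = -6.5019

step 1: x_pred=-0.6700  r=4.4200  x^+=0.3599  v^+=1.3826  a^+=2.4163
step 2: x_pred=2.9506  r=-1.0406  x^+=2.7081  v^+=3.6240  a^+=2.0687
step 3: x_pred=7.3665  r=-10.8065  x^+=4.8486  v^+=3.8773  a^+=-1.5406
step 4: x_pred=7.9555  r=-13.0855  x^+=4.9066  v^+=0.1383  a^+=-5.9112
step 5: x_pred=2.0893  r=-4.3393  x^+=1.0782  v^+=-6.5019  a^+=-7.3605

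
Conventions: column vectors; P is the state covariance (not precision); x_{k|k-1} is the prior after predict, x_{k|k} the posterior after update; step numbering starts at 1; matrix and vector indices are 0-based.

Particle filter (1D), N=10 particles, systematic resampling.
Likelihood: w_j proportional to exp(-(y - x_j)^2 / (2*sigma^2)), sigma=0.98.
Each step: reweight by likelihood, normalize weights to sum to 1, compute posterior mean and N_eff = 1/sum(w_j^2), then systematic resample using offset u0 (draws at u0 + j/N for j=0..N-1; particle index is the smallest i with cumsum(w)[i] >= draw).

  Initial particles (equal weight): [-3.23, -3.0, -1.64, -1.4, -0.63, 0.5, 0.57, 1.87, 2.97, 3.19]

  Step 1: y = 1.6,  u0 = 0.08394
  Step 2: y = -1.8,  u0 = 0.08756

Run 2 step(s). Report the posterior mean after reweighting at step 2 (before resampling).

post_mean = 0.5474

step 1: w=[0.0000, 0.0000, 0.0015, 0.0033, 0.0268, 0.1899, 0.2053, 0.3433, 0.1342, 0.0956]  mean=1.5338  Neff=4.4645  idx=[5, 5, 6, 6, 7, 7, 7, 8, 8, 9]
step 2: w=[0.2681, 0.2681, 0.2262, 0.2262, 0.0038, 0.0038, 0.0038, 0.0000, 0.0000, 0.0000]  mean=0.5474  Neff=4.0632  idx=[0, 0, 1, 1, 1, 2, 2, 3, 3, 3]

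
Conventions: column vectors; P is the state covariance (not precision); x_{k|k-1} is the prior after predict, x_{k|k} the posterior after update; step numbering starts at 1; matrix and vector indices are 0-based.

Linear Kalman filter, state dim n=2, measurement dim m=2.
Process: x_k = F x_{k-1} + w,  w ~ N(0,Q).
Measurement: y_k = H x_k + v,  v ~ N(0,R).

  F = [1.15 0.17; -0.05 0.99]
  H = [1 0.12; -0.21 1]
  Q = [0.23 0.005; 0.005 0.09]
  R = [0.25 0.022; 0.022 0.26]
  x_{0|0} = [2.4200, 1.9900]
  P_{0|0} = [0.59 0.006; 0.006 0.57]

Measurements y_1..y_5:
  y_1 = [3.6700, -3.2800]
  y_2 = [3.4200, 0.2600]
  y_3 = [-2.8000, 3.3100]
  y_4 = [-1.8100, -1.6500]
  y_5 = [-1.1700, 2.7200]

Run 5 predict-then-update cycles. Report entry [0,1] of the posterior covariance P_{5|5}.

P_post[0,1] = 0.0188

step 1: x^-=[3.1213, 1.8491]  P^-=[1.0291 0.0738; 0.0738 0.6495]  S=[1.3062 -0.0442; -0.0442 0.9239]  K=[0.7907 -0.1162; 0.1396 0.6929]  nu=[0.3268, -4.4736]  x^+=[3.8995, -1.2052]  P^+=[0.1918 0.0275; 0.0275 0.1890]
step 2: x^-=[4.2795, -1.3881]  P^-=[0.4999 0.0568; 0.0568 0.2730]  S=[0.7675 0.0052; 0.0052 0.5312]  K=[0.6609 -0.0971; 0.1134 0.4904]  nu=[-0.6929, 2.5468]  x^+=[3.5743, -0.2178]  P^+=[0.1603 0.0230; 0.0230 0.1348]
step 3: x^-=[4.0734, -0.3943]  P^-=[0.4549 0.0444; 0.0444 0.2203]  S=[0.7187 -0.0038; -0.0038 0.4817]  K=[0.6398 -0.1011; 0.1009 0.4387]  nu=[-6.8261, 4.5597]  x^+=[-0.7548, 0.9174]  P^+=[0.1553 0.0204; 0.0204 0.1206]
step 4: x^-=[-0.7121, 0.9460]  P^-=[0.4468 0.0394; 0.0394 0.2065]  S=[0.7093 -0.0086; -0.0086 0.4697]  K=[0.6354 -0.1042; 0.0957 0.4239]  nu=[-1.2114, -2.7455]  x^+=[-1.1958, -0.3337]  P^+=[0.1542 0.0193; 0.0193 0.1164]
step 5: x^-=[-1.4319, -0.2706]  P^-=[0.4449 0.0375; 0.0375 0.2025]  S=[0.7068 -0.0106; -0.0106 0.4664]  K=[0.6342 -0.1055; 0.0937 0.4195]  nu=[0.2943, 2.6899]  x^+=[-1.5291, 0.8853]  P^+=[0.1540 0.0188; 0.0188 0.1151]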